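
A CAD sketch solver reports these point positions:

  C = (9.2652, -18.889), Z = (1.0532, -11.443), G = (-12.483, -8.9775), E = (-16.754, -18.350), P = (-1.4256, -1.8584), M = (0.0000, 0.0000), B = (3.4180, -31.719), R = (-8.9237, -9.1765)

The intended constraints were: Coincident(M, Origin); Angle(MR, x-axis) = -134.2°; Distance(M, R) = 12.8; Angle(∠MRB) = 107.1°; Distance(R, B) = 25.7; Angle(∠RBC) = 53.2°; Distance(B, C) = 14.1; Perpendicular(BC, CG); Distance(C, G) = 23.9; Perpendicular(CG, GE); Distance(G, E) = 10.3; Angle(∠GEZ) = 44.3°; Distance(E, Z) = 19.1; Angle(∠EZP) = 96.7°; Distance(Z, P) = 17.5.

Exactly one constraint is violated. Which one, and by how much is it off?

Distance(Z, P) = 17.5 — off by 7.60.

M = (0.00, 0.00) ✓; MR at -134.2° ✓; |MR| = 12.80 ✓; ∠MRB = 107.1° ✓; |RB| = 25.70 ✓; ∠RBC = 53.20° ✓; |BC| = 14.10 ✓; ∠(BC, CG) = 90.00° ✓; |CG| = 23.90 ✓; ∠(CG, GE) = 90.00° ✓; |GE| = 10.30 ✓; ∠GEZ = 44.30° ✓; |EZ| = 19.10 ✓; ∠EZP = 96.70° ✓; |ZP| = 9.900 ✗.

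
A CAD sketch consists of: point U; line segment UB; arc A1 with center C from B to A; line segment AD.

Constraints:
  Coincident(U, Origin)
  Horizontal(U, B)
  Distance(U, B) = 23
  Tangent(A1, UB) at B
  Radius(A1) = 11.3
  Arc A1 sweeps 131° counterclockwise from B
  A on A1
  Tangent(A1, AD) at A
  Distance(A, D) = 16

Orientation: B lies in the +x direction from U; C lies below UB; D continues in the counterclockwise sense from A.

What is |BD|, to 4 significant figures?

30.85

U is at the origin; U and B share the same y with |UB| = 23.0 and B on the +x side, so B = (23.00, 0.000). The tangent condition forces CB to be normal to UB, so C = B + (0, -11.3) = (23.00, -11.30). On A1, B sits at bearing 90° from C; a 131° counterclockwise sweep puts A at bearing 221°, so A = C + 11.3·(cos 221°, sin 221°) = (14.47, -18.71). A1 meets AD tangentially, so CA is at right angles to AD, so AD runs along (−sin 221°, cos 221°); with |AD| = 16.0, D = (24.97, -30.79). Then |BD| = |D − B| = 30.85.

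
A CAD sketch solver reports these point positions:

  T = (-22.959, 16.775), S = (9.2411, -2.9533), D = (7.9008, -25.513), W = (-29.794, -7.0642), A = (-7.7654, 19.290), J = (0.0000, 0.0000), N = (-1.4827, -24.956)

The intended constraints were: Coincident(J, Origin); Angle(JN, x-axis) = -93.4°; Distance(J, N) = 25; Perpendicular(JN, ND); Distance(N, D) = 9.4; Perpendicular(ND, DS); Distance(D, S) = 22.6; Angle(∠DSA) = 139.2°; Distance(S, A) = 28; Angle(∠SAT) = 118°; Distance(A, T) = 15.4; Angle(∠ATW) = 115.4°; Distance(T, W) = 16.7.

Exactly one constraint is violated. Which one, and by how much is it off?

Distance(T, W) = 16.7 — off by 8.10.

J = (0.00, 0.00) ✓; JN at -93.40° ✓; |JN| = 25.00 ✓; ∠(JN, ND) = 90.00° ✓; |ND| = 9.400 ✓; ∠(ND, DS) = 90.00° ✓; |DS| = 22.60 ✓; ∠DSA = 139.2° ✓; |SA| = 28.00 ✓; ∠SAT = 118.0° ✓; |AT| = 15.40 ✓; ∠ATW = 115.4° ✓; |TW| = 24.80 ✗.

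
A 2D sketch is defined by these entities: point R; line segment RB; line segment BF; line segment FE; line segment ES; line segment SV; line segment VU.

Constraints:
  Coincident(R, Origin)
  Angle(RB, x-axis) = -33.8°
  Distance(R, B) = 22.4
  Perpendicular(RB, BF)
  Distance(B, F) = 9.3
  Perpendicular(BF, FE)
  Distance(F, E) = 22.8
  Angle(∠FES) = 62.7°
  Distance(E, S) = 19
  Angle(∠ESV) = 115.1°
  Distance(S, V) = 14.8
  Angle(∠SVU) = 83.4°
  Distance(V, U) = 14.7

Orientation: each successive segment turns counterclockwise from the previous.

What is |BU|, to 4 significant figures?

7.669

R is at the origin; RB runs at -33.8° with length 22.4, so B = (18.61, -12.46). RB is perpendicular to BF, so BF runs at 56.20°; with |BF| = 9.3, F = (23.79, -4.733). The perpendicularity gives FE at right angles to BF, so FE runs at 146.2°; with |FE| = 22.8, E = (4.841, 7.951). ∠FES = 62.7° gives ES at -96.50° from the x-axis; with |ES| = 19.0, S = (2.690, -10.93). ∠ESV = 115.1° gives SV at -31.60° from the x-axis; with |SV| = 14.8, V = (15.30, -18.68). ∠SVU = 83.4° gives VU at 65.00° from the x-axis; with |VU| = 14.7, U = (21.51, -5.359). Then |BU| = |U − B| = 7.669.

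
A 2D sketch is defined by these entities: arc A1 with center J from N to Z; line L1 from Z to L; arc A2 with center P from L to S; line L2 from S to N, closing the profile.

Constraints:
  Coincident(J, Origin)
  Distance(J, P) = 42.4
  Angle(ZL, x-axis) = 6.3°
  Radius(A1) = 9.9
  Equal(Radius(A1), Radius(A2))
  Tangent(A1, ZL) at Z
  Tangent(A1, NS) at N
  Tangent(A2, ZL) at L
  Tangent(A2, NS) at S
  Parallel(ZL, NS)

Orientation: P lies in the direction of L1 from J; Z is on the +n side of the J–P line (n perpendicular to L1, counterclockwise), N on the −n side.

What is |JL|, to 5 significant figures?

43.540

Tangency of A1 to both parallel lines with radius 9.9 puts Z and N at J ± 9.9·n: Z = (-1.0864, 9.8402), N = (1.0864, -9.8402). Equal radii place L and S the same way about P: L = P + 9.9·n = (41.058, 14.493), S = P − 9.9·n = (43.230, -5.1875). Then |JL| = |L − J| = 43.540.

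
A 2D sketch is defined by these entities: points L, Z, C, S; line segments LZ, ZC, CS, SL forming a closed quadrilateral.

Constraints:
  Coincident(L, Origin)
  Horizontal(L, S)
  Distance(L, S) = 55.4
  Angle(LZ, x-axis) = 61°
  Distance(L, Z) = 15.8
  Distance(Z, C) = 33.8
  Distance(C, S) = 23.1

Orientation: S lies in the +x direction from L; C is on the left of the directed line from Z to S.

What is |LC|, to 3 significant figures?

45.0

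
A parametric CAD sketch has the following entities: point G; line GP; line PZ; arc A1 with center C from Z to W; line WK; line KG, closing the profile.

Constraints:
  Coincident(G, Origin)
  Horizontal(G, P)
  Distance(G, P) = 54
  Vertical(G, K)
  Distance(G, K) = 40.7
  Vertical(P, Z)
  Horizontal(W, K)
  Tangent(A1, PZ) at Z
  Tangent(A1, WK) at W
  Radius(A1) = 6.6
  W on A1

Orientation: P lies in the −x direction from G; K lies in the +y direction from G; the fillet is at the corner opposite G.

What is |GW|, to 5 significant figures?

62.476

The virtual corner opposite G is at (-54.000, 40.700). A1 meets PZ tangentially, so CZ is at right angles to PZ and A1 meets WK tangentially, so CW is at right angles to WK, with radius 6.6, so the center C sits 6.6 in from both sides at C = (-47.400, 34.100). That places the tangent points at Z = (-54.000, 34.100) on PZ and W = (-47.400, 40.700) on WK. Then |GW| = |W − G| = 62.476.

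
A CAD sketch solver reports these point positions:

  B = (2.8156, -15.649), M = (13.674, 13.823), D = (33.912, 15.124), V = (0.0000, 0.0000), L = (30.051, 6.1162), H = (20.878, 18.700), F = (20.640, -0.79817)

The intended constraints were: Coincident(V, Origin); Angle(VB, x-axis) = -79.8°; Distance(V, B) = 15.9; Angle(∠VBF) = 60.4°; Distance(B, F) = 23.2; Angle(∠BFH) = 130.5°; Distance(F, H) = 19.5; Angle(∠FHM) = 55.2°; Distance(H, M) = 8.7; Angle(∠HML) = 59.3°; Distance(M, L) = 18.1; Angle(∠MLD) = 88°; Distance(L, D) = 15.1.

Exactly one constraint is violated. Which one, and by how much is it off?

Distance(L, D) = 15.1 — off by 5.30.

V = (0.00, 0.00) ✓; VB at -79.80° ✓; |VB| = 15.90 ✓; ∠VBF = 60.40° ✓; |BF| = 23.20 ✓; ∠BFH = 130.5° ✓; |FH| = 19.50 ✓; ∠FHM = 55.20° ✓; |HM| = 8.700 ✓; ∠HML = 59.30° ✓; |ML| = 18.10 ✓; ∠MLD = 88.00° ✓; |LD| = 9.800 ✗.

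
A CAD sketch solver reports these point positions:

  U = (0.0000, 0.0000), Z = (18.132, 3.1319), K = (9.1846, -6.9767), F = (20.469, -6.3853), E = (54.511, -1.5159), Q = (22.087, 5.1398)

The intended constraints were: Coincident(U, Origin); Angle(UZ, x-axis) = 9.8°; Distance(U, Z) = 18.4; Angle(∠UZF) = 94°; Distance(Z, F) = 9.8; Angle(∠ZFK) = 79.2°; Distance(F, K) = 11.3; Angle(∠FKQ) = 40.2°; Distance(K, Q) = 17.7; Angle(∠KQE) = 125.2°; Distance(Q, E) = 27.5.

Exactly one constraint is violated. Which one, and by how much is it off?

Distance(Q, E) = 27.5 — off by 5.60.

U = (0.00, 0.00) ✓; UZ at 9.800° ✓; |UZ| = 18.40 ✓; ∠UZF = 94.00° ✓; |ZF| = 9.800 ✓; ∠ZFK = 79.20° ✓; |FK| = 11.30 ✓; ∠FKQ = 40.20° ✓; |KQ| = 17.70 ✓; ∠KQE = 125.2° ✓; |QE| = 33.10 ✗.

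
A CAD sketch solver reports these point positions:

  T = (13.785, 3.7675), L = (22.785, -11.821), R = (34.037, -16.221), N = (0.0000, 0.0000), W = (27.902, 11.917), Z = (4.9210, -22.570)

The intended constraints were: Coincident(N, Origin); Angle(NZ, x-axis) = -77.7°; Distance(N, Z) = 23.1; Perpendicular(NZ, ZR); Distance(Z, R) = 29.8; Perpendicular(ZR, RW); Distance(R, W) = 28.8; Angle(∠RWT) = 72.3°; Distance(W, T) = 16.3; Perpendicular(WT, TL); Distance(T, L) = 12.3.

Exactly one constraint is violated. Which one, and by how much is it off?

Distance(T, L) = 12.3 — off by 5.70.

N = (0.00, 0.00) ✓; NZ at -77.70° ✓; |NZ| = 23.10 ✓; ∠(NZ, ZR) = 90.00° ✓; |ZR| = 29.80 ✓; ∠(ZR, RW) = 90.00° ✓; |RW| = 28.80 ✓; ∠RWT = 72.30° ✓; |WT| = 16.30 ✓; ∠(WT, TL) = 90.00° ✓; |TL| = 18.00 ✗.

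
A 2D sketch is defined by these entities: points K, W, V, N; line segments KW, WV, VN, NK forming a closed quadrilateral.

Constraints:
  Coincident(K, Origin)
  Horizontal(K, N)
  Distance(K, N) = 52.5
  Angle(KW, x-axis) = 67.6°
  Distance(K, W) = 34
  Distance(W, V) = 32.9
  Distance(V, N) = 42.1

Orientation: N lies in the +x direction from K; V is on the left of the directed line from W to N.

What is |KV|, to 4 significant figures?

60.60

K is at the origin; K and N share the same y with |KN| = 52.5 and N in +x, so N = (52.5, 0). KW runs at 67.6° with |KW| = 34.0, so W = (12.96, 31.43). V is determined by |WV| = 32.9 and |VN| = 42.1 together: it lies at the intersection of circle(W, 32.9) and circle(N, 42.1). With |WN| = 50.52, the foot of the radical line on WN is 18.43 from W and the perpendicular offset is √(32.9² − 18.43²) = 27.25. Taking the left-of-WN solution: V = (44.34, 41.30).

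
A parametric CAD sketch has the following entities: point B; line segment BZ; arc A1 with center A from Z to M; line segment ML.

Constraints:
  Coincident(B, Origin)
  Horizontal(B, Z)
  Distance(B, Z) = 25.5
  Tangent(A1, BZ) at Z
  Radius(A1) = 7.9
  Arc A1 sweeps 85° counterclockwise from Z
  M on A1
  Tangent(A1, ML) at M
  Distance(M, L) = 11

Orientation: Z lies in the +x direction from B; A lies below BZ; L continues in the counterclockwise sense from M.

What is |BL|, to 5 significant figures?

24.659

B is at the origin; B and Z share the same y with |BZ| = 25.5 and Z on the +x side, so Z = (25.500, 0.0000). Since A1 is tangent to BZ there, AZ ⟂ BZ, so A = Z + (0, -7.9) = (25.500, -7.9000). On A1, Z sits at bearing 90° from A; an 85° counterclockwise sweep puts M at bearing 175°, so M = A + 7.9·(cos 175°, sin 175°) = (17.630, -7.2115). Tangency of A1 to ML means the radius AM is perpendicular to ML, so ML runs along (−sin 175°, cos 175°); with |ML| = 11.0, L = (16.671, -18.170). Then |BL| = |L − B| = 24.659.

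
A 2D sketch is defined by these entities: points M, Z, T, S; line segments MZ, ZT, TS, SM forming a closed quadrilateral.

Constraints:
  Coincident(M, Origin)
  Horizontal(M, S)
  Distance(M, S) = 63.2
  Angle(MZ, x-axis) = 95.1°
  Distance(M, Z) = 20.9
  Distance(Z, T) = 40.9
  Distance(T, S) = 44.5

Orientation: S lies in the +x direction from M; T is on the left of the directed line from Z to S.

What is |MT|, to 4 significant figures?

50.77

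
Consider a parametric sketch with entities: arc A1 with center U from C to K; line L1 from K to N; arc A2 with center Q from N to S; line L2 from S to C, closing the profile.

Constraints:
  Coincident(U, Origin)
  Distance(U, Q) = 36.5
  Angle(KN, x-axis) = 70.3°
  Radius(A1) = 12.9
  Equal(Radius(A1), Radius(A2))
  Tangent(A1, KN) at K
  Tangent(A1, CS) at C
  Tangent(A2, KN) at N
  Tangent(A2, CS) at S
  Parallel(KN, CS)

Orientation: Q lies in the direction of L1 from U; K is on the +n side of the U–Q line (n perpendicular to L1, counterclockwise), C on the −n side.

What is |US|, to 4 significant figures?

38.71

Tangency of A1 to both parallel lines with radius 12.9 puts K and C at U ± 12.9·n: K = (-12.14, 4.349), C = (12.14, -4.349). Equal radii place N and S the same way about Q: N = Q + 12.9·n = (0.1590, 38.71), S = Q − 12.9·n = (24.45, 30.02). Then |US| = |S − U| = 38.71.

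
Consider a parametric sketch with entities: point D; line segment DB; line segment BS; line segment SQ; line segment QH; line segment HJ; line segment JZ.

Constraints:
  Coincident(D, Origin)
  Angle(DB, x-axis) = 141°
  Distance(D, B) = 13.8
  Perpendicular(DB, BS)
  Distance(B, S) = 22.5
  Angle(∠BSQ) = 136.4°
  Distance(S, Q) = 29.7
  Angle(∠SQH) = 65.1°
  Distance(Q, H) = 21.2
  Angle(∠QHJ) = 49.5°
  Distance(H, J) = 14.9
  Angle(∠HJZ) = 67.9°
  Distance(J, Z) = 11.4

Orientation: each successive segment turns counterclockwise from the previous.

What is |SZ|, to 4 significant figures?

26.47

∠QHJ = 49.5° gives HJ at 160.0° from the x-axis; with |HJ| = 14.9, J = (-18.05, -22.87). ∠HJZ = 67.9° gives JZ at -87.90° from the x-axis; with |JZ| = 11.4, Z = (-17.63, -34.26). Then |SZ| = |Z − S| = 26.47.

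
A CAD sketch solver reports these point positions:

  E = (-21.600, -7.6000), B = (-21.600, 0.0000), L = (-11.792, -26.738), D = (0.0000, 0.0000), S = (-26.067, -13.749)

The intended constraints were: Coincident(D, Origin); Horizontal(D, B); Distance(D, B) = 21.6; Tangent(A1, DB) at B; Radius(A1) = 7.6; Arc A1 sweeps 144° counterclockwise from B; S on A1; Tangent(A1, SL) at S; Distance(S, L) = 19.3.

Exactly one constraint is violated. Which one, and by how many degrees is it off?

Tangent(A1, SL) at S — off by 6.30°.

D = (0.00, 0.00) ✓; D.y = 0.00, B.y = 0.00 ✓; |DB| = 21.60 ✓; ∠(EB, BD) = 90.00° ✓; |EB| = 7.600 ✓; bearing(E→S) − bearing(E→B) = 144.0° ✓; |ES| = 7.600 ✓; ∠(ES, SL) = 96.30° ✗; |SL| = 19.30 ✓.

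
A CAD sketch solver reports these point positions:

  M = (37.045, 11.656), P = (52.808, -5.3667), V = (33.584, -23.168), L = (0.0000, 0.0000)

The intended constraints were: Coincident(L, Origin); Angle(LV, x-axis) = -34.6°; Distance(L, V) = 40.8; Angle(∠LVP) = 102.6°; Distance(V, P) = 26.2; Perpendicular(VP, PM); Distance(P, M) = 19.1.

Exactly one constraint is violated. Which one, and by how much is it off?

Distance(P, M) = 19.1 — off by 4.10.

L = (0.00, 0.00) ✓; LV at -34.60° ✓; |LV| = 40.80 ✓; ∠LVP = 102.6° ✓; |VP| = 26.20 ✓; ∠(VP, PM) = 90.00° ✓; |PM| = 23.20 ✗.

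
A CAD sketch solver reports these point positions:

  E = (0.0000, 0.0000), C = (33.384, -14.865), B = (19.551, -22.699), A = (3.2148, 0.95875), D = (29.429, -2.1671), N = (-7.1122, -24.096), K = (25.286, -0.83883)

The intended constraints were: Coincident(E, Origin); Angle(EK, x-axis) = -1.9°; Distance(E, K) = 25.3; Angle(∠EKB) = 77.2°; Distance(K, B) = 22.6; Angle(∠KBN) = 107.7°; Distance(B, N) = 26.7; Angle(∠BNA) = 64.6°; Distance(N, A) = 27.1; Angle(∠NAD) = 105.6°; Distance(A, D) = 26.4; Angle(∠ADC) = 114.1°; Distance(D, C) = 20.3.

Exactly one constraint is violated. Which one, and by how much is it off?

Distance(D, C) = 20.3 — off by 7.00.

E = (0.00, 0.00) ✓; EK at -1.900° ✓; |EK| = 25.30 ✓; ∠EKB = 77.20° ✓; |KB| = 22.60 ✓; ∠KBN = 107.7° ✓; |BN| = 26.70 ✓; ∠BNA = 64.60° ✓; |NA| = 27.10 ✓; ∠NAD = 105.6° ✓; |AD| = 26.40 ✓; ∠ADC = 114.1° ✓; |DC| = 13.30 ✗.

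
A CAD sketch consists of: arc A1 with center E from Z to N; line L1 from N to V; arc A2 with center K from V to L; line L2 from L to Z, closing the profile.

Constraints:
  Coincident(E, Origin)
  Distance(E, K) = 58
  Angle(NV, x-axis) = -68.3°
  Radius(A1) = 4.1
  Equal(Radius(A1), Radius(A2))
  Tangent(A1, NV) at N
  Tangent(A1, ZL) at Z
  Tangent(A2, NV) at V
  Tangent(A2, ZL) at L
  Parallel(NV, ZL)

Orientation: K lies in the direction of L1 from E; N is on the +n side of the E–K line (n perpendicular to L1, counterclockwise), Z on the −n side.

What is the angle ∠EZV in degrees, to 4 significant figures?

81.95°

The slot axis is L1's direction at -68.3°, so u = (cos -68.3°, sin -68.3°) = (0.3697, -0.9291) and n = (−sin -68.3°, cos -68.3°) = (0.9291, 0.3697). E is at the origin and K lies 58.0 along u from E, so K = 58.0·u = (21.45, -53.89). Tangency of A1 to both parallel lines with radius 4.1 puts N and Z at E ± 4.1·n: N = (3.809, 1.516), Z = (-3.809, -1.516). Equal radii place V and L the same way about K: V = K + 4.1·n = (25.25, -52.37), L = K − 4.1·n = (17.64, -55.41). Then cos ∠EZV = ZE·ZV / (|ZE||ZV|), giving 81.95°.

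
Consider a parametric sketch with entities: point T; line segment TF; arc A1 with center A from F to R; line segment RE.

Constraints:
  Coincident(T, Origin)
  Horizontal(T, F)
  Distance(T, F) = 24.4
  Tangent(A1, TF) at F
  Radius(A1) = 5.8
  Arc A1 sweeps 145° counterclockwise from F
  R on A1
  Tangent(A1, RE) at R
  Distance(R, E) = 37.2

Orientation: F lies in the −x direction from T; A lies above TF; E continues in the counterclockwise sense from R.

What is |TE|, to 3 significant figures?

60.6

T is at the origin; T and F share the same y with |TF| = 24.4 and F on the −x side, so F = (-24.4, 0.00). A1 meets TF tangentially, so AF is at right angles to TF, so A = F + (0, 5.8) = (-24.4, 5.80). On A1, F sits at bearing -90° from A; a 145° counterclockwise sweep puts R at bearing 55°, so R = A + 5.8·(cos 55°, sin 55°) = (-21.1, 10.6). The tangent condition forces AR to be normal to RE, so RE runs along (−sin 55°, cos 55°); with |RE| = 37.2, E = (-51.5, 31.9). Then |TE| = |E − T| = 60.6.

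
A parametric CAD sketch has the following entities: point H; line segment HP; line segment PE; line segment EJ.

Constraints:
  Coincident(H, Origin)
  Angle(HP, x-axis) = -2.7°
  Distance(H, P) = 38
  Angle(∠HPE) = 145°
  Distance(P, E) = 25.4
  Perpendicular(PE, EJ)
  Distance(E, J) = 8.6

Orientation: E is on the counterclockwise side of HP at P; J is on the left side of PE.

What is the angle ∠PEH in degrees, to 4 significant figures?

21.09°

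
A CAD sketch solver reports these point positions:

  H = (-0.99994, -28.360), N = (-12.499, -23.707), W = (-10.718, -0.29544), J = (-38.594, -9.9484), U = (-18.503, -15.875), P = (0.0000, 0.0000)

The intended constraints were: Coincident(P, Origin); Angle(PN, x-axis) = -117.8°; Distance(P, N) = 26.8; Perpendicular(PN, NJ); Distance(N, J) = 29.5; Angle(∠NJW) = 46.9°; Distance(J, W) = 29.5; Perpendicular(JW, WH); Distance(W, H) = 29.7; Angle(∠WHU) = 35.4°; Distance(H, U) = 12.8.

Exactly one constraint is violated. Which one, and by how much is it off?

Distance(H, U) = 12.8 — off by 8.70.

P = (0.00, 0.00) ✓; PN at -117.8° ✓; |PN| = 26.80 ✓; ∠(PN, NJ) = 90.00° ✓; |NJ| = 29.50 ✓; ∠NJW = 46.90° ✓; |JW| = 29.50 ✓; ∠(JW, WH) = 90.00° ✓; |WH| = 29.70 ✓; ∠WHU = 35.40° ✓; |HU| = 21.50 ✗.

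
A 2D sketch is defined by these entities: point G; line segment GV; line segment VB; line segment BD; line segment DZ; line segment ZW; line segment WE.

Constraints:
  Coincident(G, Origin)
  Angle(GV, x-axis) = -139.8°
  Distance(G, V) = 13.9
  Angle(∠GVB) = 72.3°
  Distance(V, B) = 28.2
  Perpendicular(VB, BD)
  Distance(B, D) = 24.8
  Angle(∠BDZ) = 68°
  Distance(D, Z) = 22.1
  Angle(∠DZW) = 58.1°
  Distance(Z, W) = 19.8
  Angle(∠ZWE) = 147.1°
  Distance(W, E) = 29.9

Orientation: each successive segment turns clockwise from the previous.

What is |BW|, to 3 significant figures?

6.61

G is at the origin; GV runs at -139.8° with length 13.9, so V = (-10.6, -8.97). ∠GVB = 72.3° gives VB at 112° from the x-axis; with |VB| = 28.2, B = (-21.4, 17.1). VB is perpendicular to BD, so BD runs at 22.5°; with |BD| = 24.8, D = (1.50, 26.6). ∠BDZ = 68.0° gives DZ at -89.5° from the x-axis; with |DZ| = 22.1, Z = (1.70, 4.47). ∠DZW = 58.1° gives ZW at 149° from the x-axis; with |ZW| = 19.8, W = (-15.2, 14.8). Then |BW| = |W − B| = 6.61.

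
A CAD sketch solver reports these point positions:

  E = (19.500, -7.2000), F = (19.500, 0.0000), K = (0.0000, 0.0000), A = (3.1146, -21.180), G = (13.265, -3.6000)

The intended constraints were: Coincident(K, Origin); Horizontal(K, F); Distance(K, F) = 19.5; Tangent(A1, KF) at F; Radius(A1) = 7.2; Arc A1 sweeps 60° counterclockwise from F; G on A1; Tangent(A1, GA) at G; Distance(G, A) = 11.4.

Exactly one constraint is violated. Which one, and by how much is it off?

Distance(G, A) = 11.4 — off by 8.90.

K = (0.00, 0.00) ✓; K.y = 0.00, F.y = 0.00 ✓; |KF| = 19.50 ✓; ∠(EF, FK) = 90.00° ✓; |EF| = 7.200 ✓; bearing(E→G) − bearing(E→F) = 60.00° ✓; |EG| = 7.200 ✓; ∠(EG, GA) = 90.00° ✓; |GA| = 20.30 ✗.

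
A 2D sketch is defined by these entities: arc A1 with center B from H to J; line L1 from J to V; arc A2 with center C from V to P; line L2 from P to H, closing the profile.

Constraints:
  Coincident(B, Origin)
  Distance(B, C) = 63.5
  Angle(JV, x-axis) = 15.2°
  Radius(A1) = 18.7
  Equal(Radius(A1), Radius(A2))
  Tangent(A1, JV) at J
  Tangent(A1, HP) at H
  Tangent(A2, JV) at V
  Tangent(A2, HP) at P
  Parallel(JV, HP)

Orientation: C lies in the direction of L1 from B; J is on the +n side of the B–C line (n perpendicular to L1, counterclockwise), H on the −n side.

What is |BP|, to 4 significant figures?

66.20

Tangency of A1 to both parallel lines with radius 18.7 puts J and H at B ± 18.7·n: J = (-4.903, 18.05), H = (4.903, -18.05). Equal radii place V and P the same way about C: V = C + 18.7·n = (56.38, 34.69), P = C − 18.7·n = (66.18, -1.397). Then |BP| = |P − B| = 66.20.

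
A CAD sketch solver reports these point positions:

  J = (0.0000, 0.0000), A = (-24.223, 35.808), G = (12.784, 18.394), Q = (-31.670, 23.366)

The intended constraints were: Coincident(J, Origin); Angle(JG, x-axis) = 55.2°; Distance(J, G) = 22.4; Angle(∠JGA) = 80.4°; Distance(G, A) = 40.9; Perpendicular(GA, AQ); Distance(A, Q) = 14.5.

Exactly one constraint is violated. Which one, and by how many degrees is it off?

Perpendicular(GA, AQ) — off by 5.70°.

J = (0.00, 0.00) ✓; JG at 55.20° ✓; |JG| = 22.40 ✓; ∠JGA = 80.40° ✓; |GA| = 40.90 ✓; ∠(GA, AQ) = 84.30° ✗; |AQ| = 14.50 ✓.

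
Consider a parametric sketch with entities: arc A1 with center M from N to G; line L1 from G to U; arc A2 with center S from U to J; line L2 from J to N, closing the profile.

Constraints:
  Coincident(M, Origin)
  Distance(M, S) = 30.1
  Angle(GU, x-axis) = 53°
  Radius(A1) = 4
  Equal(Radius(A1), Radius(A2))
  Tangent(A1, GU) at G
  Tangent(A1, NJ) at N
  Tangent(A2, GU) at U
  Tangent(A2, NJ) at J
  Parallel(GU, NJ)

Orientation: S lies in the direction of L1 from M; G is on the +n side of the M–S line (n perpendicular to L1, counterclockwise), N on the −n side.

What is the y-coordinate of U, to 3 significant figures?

26.4

The slot axis is L1's direction at 53.0°, so u = (cos 53.0°, sin 53.0°) = (0.602, 0.799) and n = (−sin 53.0°, cos 53.0°) = (-0.799, 0.602). M is at the origin and S lies 30.1 along u from M, so S = 30.1·u = (18.1, 24.0). Tangency of A1 to both parallel lines with radius 4.0 puts G and N at M ± 4.0·n: G = (-3.19, 2.41), N = (3.19, -2.41). Equal radii place U and J the same way about S: U = S + 4.0·n = (14.9, 26.4), J = S − 4.0·n = (21.3, 21.6). So U.y = 26.4.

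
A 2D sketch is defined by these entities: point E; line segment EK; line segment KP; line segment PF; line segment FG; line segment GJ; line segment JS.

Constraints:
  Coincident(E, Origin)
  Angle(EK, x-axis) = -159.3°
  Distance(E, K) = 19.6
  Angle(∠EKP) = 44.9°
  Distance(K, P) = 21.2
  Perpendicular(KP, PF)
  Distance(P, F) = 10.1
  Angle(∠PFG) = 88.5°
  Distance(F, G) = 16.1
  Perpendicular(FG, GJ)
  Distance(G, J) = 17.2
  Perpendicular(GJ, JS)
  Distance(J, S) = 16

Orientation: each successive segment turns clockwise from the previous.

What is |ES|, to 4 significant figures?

22.29

FG ⟂ GJ, so GJ runs at 154.1°; with |GJ| = 17.2, J = (-22.88, 1.236). The perpendicularity gives JS at right angles to GJ, so JS runs at 64.10°; with |JS| = 16.0, S = (-15.90, 15.63). Then |ES| = |S − E| = 22.29.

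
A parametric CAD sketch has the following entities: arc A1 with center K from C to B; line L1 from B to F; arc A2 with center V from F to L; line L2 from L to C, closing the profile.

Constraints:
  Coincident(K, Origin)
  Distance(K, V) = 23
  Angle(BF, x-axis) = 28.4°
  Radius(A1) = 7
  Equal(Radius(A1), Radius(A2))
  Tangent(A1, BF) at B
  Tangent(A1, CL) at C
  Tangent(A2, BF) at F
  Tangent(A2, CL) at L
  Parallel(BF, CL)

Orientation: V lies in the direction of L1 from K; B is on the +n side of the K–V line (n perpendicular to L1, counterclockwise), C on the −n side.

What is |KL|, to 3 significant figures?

24.0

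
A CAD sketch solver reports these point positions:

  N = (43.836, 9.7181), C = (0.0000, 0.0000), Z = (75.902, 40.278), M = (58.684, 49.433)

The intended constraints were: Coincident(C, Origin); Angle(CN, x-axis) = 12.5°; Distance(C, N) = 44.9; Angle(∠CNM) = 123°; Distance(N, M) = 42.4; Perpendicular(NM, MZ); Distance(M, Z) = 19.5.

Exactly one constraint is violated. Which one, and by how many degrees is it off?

Perpendicular(NM, MZ) — off by 7.50°.

C = (0.00, 0.00) ✓; CN at 12.50° ✓; |CN| = 44.90 ✓; ∠CNM = 123.0° ✓; |NM| = 42.40 ✓; ∠(NM, MZ) = 97.50° ✗; |MZ| = 19.50 ✓.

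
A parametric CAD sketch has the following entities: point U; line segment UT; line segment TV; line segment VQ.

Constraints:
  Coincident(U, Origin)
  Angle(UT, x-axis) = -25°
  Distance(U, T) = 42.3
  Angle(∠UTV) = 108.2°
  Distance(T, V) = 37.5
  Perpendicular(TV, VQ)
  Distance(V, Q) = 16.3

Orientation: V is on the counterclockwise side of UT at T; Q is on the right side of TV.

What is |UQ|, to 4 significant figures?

75.91

U is at the origin; UT runs at -25.0° with length 42.3, so T = 42.3·(cos -25.0°, sin -25.0°) = (38.34, -17.88). ∠UTV = 108.2°, so TV runs at -25.0° + (180° − 108.2°) = 46.80° from the x-axis; with |TV| = 37.5, V = T + 37.5·(cos 46.80°, sin 46.80°) = (64.01, 9.460). The perpendicularity gives VQ at right angles to TV; with |VQ| = 16.3 on the right of TV, Q = V + 16.3·(0.7290, -0.6845) = (75.89, -1.699). Then |UQ| = |Q − U| = 75.91.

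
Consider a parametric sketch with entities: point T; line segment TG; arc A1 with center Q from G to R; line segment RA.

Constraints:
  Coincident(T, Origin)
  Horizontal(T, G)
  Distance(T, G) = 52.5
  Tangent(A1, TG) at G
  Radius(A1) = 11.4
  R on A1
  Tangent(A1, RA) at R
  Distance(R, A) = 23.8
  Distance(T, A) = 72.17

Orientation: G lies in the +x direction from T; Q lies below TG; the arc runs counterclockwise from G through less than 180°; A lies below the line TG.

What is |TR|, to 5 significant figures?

49.138

Checks: ∠(QG, GT) = 90.00° ✓; |QG| = 11.40 ✓; |QR| = 11.40 ✓; ∠(QR, RA) = 90.00° ✓; |RA| = 23.80 ✓; |TA| = 72.17 ✓.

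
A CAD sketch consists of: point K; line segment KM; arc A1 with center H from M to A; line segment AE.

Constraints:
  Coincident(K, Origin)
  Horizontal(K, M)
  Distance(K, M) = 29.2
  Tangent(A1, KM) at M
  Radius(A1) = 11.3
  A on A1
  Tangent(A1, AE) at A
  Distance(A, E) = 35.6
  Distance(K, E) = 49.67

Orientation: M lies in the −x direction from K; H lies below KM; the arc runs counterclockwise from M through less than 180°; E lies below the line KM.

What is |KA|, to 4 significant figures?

42.31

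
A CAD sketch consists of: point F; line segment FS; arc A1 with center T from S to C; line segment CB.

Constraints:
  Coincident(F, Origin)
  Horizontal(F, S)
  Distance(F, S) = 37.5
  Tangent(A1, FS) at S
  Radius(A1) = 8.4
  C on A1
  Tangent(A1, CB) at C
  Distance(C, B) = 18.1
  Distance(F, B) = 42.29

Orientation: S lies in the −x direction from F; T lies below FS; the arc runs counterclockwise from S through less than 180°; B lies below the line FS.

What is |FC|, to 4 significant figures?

46.01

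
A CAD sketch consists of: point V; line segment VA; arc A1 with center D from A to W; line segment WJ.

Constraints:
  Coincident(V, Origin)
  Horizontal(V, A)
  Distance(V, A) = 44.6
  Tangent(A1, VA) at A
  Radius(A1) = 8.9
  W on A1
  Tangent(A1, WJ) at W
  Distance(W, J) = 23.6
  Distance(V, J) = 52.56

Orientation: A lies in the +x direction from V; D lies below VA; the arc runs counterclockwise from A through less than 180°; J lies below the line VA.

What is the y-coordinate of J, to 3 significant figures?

-33.8

Checks: |DW| = 8.900 ✓; ∠(DW, WJ) = 90.00° ✓; |WJ| = 23.60 ✓; |VJ| = 52.56 ✓.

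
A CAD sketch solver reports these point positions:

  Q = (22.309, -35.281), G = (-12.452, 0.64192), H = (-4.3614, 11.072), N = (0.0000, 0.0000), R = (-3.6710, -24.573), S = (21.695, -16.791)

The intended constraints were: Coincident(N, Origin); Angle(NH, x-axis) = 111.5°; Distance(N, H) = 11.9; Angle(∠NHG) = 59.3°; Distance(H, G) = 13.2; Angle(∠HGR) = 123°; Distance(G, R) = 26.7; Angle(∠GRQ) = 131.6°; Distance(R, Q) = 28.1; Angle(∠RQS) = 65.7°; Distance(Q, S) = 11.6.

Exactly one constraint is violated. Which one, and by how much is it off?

Distance(Q, S) = 11.6 — off by 6.90.

N = (0.00, 0.00) ✓; NH at 111.5° ✓; |NH| = 11.90 ✓; ∠NHG = 59.30° ✓; |HG| = 13.20 ✓; ∠HGR = 123.0° ✓; |GR| = 26.70 ✓; ∠GRQ = 131.6° ✓; |RQ| = 28.10 ✓; ∠RQS = 65.70° ✓; |QS| = 18.50 ✗.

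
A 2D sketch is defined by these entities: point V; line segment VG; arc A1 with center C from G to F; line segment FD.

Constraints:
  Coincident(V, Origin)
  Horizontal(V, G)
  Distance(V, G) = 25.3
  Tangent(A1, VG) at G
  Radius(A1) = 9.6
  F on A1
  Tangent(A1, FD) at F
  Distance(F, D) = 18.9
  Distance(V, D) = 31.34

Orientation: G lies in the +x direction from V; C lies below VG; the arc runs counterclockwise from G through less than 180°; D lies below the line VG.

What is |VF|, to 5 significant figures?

18.093

Checks: |VG| = 25.30 ✓; |CF| = 9.600 ✓; ∠(CF, FD) = 90.00° ✓; |FD| = 18.90 ✓; |VD| = 31.34 ✓.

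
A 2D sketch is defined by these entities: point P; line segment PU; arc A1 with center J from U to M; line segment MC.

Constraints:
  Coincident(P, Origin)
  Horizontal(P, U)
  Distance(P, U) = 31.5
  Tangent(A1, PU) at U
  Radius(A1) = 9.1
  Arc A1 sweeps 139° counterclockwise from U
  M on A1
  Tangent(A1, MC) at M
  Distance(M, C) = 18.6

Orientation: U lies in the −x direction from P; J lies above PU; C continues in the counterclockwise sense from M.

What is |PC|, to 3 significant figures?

48.6

On A1, U sits at bearing -90° from J; a 139° counterclockwise sweep puts M at bearing 49°, so M = J + 9.1·(cos 49°, sin 49°) = (-25.5, 16.0). The tangent condition forces JM to be normal to MC, so MC runs along (−sin 49°, cos 49°); with |MC| = 18.6, C = (-39.6, 28.2). Then |PC| = |C − P| = 48.6.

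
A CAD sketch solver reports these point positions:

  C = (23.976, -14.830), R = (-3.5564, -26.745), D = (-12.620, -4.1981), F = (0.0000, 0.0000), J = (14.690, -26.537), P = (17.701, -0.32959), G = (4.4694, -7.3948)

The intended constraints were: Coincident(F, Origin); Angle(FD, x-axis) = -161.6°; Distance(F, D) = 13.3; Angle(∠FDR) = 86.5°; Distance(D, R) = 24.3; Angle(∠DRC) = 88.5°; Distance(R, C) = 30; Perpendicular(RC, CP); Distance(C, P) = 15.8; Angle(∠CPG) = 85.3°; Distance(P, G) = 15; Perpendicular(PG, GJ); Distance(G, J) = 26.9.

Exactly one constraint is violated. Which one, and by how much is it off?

Distance(G, J) = 26.9 — off by 5.20.

F = (0.00, 0.00) ✓; FD at -161.6° ✓; |FD| = 13.30 ✓; ∠FDR = 86.50° ✓; |DR| = 24.30 ✓; ∠DRC = 88.50° ✓; |RC| = 30.00 ✓; ∠(RC, CP) = 90.00° ✓; |CP| = 15.80 ✓; ∠CPG = 85.30° ✓; |PG| = 15.00 ✓; ∠(PG, GJ) = 90.00° ✓; |GJ| = 21.70 ✗.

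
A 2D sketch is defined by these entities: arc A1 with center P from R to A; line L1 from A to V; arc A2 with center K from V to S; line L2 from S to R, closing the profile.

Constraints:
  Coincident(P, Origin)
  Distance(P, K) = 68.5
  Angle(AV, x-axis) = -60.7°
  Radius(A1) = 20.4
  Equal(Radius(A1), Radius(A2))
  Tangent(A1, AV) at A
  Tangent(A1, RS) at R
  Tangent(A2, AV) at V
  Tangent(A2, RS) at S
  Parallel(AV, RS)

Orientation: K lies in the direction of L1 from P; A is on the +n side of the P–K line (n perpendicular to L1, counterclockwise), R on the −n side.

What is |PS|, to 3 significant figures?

71.5

Tangency of A1 to both parallel lines with radius 20.4 puts A and R at P ± 20.4·n: A = (17.8, 9.98), R = (-17.8, -9.98). Equal radii place V and S the same way about K: V = K + 20.4·n = (51.3, -49.8), S = K − 20.4·n = (15.7, -69.7). Then |PS| = |S − P| = 71.5.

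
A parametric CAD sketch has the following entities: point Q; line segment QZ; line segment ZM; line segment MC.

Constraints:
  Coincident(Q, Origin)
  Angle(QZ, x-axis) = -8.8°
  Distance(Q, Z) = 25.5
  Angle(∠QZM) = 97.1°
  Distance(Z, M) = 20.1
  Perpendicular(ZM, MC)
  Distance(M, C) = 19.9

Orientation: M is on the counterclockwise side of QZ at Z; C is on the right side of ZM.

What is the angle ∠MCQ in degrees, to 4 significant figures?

27.22°

Q is at the origin; QZ runs at -8.8° with length 25.5, so Z = 25.5·(cos -8.8°, sin -8.8°) = (25.20, -3.901). ∠QZM = 97.1°, so ZM runs at -8.8° + (180° − 97.1°) = 74.10° from the x-axis; with |ZM| = 20.1, M = Z + 20.1·(cos 74.10°, sin 74.10°) = (30.71, 15.43). ZM ⟂ MC; with |MC| = 19.9 on the right of ZM, C = M + 19.9·(0.9617, -0.2740) = (49.85, 9.978). Then cos ∠MCQ = CM·CQ / (|CM||CQ|), giving 27.22°.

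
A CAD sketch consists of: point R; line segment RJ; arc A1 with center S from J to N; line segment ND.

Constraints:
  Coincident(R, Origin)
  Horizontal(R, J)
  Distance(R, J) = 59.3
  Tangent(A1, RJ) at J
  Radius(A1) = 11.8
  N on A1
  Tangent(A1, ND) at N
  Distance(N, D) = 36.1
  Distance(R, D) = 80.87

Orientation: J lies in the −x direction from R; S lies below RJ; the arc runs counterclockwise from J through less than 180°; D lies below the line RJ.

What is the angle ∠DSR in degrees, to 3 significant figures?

108°

Checks: |RJ| = 59.30 ✓; |SN| = 11.80 ✓; ∠(SN, ND) = 90.00° ✓; |ND| = 36.10 ✓; |RD| = 80.87 ✓.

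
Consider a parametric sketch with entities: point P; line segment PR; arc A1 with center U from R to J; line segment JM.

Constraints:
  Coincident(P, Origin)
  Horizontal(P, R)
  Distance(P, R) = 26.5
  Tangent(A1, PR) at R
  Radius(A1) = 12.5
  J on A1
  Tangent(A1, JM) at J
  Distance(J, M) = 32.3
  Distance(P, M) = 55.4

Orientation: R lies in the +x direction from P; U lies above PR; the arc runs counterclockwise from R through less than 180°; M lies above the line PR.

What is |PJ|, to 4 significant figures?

41.70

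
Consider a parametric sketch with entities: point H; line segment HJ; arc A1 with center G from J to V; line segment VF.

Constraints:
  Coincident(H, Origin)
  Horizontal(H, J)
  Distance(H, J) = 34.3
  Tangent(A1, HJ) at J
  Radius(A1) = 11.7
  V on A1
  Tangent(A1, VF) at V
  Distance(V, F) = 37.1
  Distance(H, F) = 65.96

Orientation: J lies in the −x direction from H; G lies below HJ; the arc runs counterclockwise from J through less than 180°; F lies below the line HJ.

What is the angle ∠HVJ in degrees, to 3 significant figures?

31.7°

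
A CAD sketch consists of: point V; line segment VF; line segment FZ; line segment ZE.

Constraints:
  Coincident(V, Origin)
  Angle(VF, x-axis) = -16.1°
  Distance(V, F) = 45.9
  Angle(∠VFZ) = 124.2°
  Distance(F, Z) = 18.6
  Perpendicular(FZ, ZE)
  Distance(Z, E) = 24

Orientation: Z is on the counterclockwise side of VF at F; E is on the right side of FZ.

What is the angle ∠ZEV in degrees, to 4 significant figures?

35.62°

∠VFZ = 124.2°, so FZ runs at -16.1° + (180° − 124.2°) = 39.70° from the x-axis; with |FZ| = 18.6, Z = F + 18.6·(cos 39.70°, sin 39.70°) = (58.41, -0.8477). FZ is perpendicular to ZE; with |ZE| = 24.0 on the right of FZ, E = Z + 24.0·(0.6388, -0.7694) = (73.74, -19.31). Then cos ∠ZEV = EZ·EV / (|EZ||EV|), giving 35.62°.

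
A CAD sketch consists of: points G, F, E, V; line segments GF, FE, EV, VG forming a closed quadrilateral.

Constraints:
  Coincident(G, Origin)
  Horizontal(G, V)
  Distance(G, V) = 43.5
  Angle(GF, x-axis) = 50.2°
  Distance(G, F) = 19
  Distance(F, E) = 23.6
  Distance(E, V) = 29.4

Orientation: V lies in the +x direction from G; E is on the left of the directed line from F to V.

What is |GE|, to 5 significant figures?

42.074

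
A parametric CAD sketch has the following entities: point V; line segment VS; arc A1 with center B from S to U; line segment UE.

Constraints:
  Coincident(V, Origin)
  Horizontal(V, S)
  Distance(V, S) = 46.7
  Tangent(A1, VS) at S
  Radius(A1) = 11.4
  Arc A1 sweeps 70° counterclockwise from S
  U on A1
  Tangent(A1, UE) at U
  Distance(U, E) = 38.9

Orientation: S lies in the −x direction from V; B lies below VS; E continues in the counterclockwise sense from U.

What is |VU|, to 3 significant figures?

57.9

A1 meets VS tangentially, so BS is at right angles to VS, so B = S + (0, -11.4) = (-46.7, -11.4). On A1, S sits at bearing 90° from B; a 70° counterclockwise sweep puts U at bearing 160°, so U = B + 11.4·(cos 160°, sin 160°) = (-57.4, -7.50). Then |VU| = |U − V| = 57.9.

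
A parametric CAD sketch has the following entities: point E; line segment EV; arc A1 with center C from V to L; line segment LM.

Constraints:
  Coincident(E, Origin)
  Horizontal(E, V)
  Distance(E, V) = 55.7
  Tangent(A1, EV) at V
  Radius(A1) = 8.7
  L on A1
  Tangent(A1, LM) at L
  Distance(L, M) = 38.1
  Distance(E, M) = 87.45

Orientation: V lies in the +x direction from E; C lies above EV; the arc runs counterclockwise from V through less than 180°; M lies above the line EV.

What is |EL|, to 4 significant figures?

64.12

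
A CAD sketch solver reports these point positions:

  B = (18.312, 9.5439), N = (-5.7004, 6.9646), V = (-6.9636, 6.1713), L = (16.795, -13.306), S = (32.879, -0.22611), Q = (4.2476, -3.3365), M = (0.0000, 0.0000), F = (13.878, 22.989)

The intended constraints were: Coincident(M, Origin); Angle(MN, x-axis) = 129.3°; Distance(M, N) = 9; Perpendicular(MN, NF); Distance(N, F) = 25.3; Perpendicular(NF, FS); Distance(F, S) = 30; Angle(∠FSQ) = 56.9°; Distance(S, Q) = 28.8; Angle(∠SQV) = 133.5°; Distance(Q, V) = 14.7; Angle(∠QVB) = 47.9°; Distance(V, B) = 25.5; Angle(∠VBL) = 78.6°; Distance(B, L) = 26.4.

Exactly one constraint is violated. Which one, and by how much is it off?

Distance(B, L) = 26.4 — off by 3.50.

M = (0.00, 0.00) ✓; MN at 129.3° ✓; |MN| = 9.000 ✓; ∠(MN, NF) = 90.00° ✓; |NF| = 25.30 ✓; ∠(NF, FS) = 90.00° ✓; |FS| = 30.00 ✓; ∠FSQ = 56.90° ✓; |SQ| = 28.80 ✓; ∠SQV = 133.5° ✓; |QV| = 14.70 ✓; ∠QVB = 47.90° ✓; |VB| = 25.50 ✓; ∠VBL = 78.60° ✓; |BL| = 22.90 ✗.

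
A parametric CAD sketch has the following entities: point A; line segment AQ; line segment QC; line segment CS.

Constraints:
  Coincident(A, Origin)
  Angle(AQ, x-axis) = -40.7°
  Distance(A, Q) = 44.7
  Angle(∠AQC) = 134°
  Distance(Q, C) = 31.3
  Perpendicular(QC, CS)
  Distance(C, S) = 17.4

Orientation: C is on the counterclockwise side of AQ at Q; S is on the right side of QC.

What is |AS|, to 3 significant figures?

79.6

∠AQC = 134.0°, so QC runs at -40.7° + (180° − 134.0°) = 5.30° from the x-axis; with |QC| = 31.3, C = Q + 31.3·(cos 5.30°, sin 5.30°) = (65.1, -26.3). QC is perpendicular to CS; with |CS| = 17.4 on the right of QC, S = C + 17.4·(0.0924, -0.996) = (66.7, -43.6). Then |AS| = |S − A| = 79.6.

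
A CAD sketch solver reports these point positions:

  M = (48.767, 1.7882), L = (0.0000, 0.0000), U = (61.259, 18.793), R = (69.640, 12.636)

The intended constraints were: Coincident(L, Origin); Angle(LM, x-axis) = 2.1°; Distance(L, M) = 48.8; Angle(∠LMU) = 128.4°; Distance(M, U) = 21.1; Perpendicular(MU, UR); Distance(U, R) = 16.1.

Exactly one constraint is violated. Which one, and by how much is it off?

Distance(U, R) = 16.1 — off by 5.70.

L = (0.00, 0.00) ✓; LM at 2.100° ✓; |LM| = 48.80 ✓; ∠LMU = 128.4° ✓; |MU| = 21.10 ✓; ∠(MU, UR) = 90.00° ✓; |UR| = 10.40 ✗.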